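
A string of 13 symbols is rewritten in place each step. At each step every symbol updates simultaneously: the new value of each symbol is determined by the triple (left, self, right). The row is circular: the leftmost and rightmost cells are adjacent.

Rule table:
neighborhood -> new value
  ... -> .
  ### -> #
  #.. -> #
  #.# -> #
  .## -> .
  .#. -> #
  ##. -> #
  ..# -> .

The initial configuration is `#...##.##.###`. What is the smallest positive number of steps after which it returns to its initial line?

13

##...##.##.##
###...##.##.#
####...##.##.
.####...##.##
#.####...##.#
##.####...##.
.##.####...##
#.##.####...#
##.##.####...
.##.##.####..
..##.##.####.
...##.##.####
#...##.##.###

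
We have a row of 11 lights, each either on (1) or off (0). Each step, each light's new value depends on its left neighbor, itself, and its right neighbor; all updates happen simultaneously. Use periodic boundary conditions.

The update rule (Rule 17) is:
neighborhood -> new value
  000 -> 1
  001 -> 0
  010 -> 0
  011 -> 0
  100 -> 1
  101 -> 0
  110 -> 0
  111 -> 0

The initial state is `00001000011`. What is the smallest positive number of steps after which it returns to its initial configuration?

22

step 1: 11100111000
step 2: 00010000110
step 3: 11001110001
step 4: 00100001100
step 5: 10011100011
step 6: 01000011000
step 7: 00111000111
step 8: 10000110000
step 9: 01110001110
step 10: 00001100001
step 11: 11100011100
step 12: 00011000010
step 13: 11000111001
step 14: 00110000100
step 15: 10001110011
step 16: 01100001000
step 17: 00011100111
step 18: 11000010000
step 19: 00111001110
step 20: 10000100001
step 21: 01110011100
step 22: 00001000011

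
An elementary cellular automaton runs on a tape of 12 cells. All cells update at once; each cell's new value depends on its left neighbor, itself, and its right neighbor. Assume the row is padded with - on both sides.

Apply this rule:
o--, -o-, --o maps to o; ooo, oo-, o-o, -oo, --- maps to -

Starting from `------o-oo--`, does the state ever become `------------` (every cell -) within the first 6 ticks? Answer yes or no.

no

-----oo---o-
----o--o-ooo
---ooooo----
--o-----o---
-ooo---ooo--
o---o-o---o-
tick 6 is o---o-o---o-, still not uniform -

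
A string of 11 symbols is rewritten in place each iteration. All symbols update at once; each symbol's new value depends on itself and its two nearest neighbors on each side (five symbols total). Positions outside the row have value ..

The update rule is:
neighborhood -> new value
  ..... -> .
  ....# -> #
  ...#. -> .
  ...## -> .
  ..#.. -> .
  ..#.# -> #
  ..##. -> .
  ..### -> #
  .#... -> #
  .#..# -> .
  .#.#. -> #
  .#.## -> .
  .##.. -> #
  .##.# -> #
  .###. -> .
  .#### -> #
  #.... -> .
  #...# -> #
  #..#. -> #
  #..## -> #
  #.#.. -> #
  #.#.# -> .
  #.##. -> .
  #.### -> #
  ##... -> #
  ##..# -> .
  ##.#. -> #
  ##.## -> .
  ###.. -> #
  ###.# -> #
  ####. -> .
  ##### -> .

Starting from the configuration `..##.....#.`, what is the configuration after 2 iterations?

iteration 1: #..##..#..#
iteration 2: ..#.#.#..#.

..#.#.#..#.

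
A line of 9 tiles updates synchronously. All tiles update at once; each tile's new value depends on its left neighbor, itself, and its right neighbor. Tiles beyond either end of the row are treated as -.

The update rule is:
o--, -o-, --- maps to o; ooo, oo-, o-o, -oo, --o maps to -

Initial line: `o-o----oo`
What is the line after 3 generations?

o-oooo---
o-----ooo
ooooo----

ooooo----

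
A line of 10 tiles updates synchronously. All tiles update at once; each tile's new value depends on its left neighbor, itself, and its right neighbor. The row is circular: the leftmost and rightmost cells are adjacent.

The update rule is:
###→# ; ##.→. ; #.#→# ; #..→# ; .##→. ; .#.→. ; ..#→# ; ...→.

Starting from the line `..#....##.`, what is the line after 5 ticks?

.#.#..#..#

.#.#..#..#
#.#.##.##.
.#.#..#..#  (repeats tick 1; period 2)
tick 5: .#.#..#..#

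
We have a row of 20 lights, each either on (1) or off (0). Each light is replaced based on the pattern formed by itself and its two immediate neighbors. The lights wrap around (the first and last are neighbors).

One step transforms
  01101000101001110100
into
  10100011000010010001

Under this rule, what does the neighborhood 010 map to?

At position 4 the neighborhood is 010; the next row has 0 there.

0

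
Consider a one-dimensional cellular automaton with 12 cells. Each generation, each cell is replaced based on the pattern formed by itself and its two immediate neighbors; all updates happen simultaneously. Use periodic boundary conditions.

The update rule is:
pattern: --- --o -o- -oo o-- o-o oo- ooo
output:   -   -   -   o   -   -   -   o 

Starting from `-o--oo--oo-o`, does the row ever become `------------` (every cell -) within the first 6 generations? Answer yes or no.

yes

----o---o---
------------
all cells are - at generation 2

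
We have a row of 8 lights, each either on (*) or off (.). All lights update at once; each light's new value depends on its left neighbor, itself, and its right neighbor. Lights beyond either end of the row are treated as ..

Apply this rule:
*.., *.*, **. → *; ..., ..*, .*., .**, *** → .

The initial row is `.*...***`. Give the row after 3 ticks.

....*...

..*....*
...*....
....*...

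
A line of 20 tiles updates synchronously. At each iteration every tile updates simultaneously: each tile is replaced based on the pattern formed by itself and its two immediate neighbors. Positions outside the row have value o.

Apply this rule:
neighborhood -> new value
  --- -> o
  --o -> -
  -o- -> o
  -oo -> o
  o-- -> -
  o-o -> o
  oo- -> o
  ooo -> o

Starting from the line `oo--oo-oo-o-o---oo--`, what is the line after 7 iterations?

oo--oooooooooooooo--

oo--ooooooooo-o-oo--
oo--oooooooooooooo--
oo--oooooooooooooo--  (fixed point — unchanged through iteration 7)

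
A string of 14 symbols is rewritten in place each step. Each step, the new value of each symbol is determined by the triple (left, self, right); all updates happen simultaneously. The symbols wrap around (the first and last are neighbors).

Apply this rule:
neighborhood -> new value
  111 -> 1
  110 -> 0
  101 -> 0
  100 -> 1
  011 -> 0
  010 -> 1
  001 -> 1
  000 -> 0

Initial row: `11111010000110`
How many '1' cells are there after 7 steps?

8

01110011001000
10101100111100
10100011011011
00110100000001
11000110000011
10101001000101
00101111101100
count of 1: 8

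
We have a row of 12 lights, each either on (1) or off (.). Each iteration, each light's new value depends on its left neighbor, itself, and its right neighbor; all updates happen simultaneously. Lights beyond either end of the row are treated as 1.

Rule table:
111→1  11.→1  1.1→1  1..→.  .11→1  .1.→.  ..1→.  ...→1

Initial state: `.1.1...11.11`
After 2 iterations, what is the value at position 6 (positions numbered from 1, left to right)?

1.1..1.11111
11....111111
position 6 holds .

.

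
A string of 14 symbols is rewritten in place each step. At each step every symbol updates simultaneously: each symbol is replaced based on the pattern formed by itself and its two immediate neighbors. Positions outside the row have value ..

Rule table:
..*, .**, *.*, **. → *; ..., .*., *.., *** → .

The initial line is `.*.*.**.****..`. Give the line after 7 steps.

..****........

step 1: *.*.*****..*..
step 2: .*.**...*.*...
step 3: *.***..*.*....
step 4: .**.*.*.*.....
step 5: ****.*.*......
step 6: *..**.*.......
step 7: ..****........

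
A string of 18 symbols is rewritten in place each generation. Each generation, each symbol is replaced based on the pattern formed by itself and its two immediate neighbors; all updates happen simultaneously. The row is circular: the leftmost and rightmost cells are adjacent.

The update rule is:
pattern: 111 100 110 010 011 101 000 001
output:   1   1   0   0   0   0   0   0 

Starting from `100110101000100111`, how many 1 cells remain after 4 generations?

generation 1: 010000000100010011
generation 2: 001000000010001000
generation 3: 000100000001000100
generation 4: 000010000000100010
count of 1: 3

3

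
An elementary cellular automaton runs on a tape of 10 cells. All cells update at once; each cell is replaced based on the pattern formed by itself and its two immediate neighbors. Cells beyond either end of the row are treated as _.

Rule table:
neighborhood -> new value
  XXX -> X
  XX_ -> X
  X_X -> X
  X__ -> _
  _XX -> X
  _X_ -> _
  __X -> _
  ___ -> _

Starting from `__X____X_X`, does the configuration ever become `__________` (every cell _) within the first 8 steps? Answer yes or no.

step 1: ________X_
step 2: __________
all cells are _ at step 2

yes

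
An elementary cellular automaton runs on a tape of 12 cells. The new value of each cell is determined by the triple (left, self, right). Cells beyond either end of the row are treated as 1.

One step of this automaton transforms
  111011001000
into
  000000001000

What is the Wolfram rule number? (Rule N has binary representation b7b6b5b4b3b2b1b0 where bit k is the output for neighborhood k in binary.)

position 0: 111 → 0  (bit 7 = 0)
position 2: 110 → 0  (bit 6 = 0)
position 3: 101 → 0  (bit 5 = 0)
position 6: 100 → 0  (bit 4 = 0)
position 4: 011 → 0  (bit 3 = 0)
position 8: 010 → 1  (bit 2 = 1)
position 7: 001 → 0  (bit 1 = 0)
position 10: 000 → 0  (bit 0 = 0)
bits b7..b0 = 00000100 = 4

4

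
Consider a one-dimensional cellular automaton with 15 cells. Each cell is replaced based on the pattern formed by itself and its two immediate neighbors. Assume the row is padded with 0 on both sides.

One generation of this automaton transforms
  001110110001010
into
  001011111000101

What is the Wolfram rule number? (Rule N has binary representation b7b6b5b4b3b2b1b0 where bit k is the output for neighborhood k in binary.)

120

position 3: 111 → 0  (bit 7 = 0)
position 4: 110 → 1  (bit 6 = 1)
position 5: 101 → 1  (bit 5 = 1)
position 8: 100 → 1  (bit 4 = 1)
position 2: 011 → 1  (bit 3 = 1)
position 11: 010 → 0  (bit 2 = 0)
position 1: 001 → 0  (bit 1 = 0)
position 0: 000 → 0  (bit 0 = 0)
bits b7..b0 = 01111000 = 120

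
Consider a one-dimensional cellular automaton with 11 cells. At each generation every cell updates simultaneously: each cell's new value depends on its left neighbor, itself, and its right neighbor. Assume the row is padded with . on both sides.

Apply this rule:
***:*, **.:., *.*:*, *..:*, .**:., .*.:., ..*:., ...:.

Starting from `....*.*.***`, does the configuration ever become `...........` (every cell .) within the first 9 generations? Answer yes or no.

generation 1: .....*.*.*.
generation 2: ......*.*.*
generation 3: .......*.*.
generation 4: ........*.*
generation 5: .........*.
generation 6: ..........*
generation 7: ...........
all cells are . at generation 7

yes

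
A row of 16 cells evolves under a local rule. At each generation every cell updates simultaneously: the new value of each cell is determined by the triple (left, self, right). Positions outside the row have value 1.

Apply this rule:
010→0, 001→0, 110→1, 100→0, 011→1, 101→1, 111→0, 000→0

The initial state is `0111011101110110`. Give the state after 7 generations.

1101110100000000

1101110111011111
0111011101110000
1101110111010000
0111011101100000
1101110111100000
0111011100100000
1101110100000000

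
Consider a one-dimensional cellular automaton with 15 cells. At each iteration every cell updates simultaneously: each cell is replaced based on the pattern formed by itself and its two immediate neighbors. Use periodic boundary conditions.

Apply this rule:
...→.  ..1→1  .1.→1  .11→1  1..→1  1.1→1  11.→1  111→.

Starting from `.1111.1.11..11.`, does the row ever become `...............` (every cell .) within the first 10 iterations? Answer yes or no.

yes

iteration 1: 11..11111111111
iteration 2: .1111..........
iteration 3: 11..11.........
iteration 4: 1111111.......1
iteration 5: ......11.....11
iteration 6: 1....1111...111
iteration 7: 11..11..11.11..
iteration 8: 111111111111111
iteration 9: ...............
all cells are . at iteration 9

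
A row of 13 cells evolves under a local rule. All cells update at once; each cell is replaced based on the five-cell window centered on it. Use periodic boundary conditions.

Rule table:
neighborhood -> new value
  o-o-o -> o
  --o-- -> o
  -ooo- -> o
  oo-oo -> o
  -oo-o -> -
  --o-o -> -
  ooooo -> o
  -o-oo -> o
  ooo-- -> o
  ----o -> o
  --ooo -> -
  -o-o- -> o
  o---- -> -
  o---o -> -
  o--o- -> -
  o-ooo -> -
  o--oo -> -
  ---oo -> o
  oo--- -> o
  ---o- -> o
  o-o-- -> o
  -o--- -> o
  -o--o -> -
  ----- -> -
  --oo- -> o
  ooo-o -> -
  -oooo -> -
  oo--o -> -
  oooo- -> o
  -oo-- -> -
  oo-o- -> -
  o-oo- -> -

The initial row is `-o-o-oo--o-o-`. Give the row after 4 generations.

generation 1: --ooo-----oo-
generation 2: -o-ooo--ooo-o
generation 3: ooo-oo---o--o
generation 4: -o-o--o-oo---

-o-o--o-oo---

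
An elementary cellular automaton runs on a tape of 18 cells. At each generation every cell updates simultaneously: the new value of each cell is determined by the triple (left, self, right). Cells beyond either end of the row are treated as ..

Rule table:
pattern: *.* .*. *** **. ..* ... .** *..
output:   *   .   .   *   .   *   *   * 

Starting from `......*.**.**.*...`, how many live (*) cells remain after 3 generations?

12

*****..*******.***
*...**.*.....***.*
.**.***.****.*.**.
count of *: 12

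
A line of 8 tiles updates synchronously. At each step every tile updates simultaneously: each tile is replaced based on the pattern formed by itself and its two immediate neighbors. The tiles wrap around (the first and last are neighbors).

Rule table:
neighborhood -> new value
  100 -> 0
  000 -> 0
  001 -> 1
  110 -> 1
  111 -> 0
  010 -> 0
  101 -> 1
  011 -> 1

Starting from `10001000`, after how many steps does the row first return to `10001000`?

4

00010001
00100010
01000100
10001000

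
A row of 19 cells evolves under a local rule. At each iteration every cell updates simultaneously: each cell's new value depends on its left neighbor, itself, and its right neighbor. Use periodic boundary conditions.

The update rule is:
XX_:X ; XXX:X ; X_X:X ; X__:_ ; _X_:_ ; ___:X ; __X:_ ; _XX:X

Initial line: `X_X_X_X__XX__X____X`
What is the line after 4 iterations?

XXXX_XX_XXXXXXXXXXX

iteration 1: XX_X_X___XX____XX_X
iteration 2: XXX_X__X_XX_XX_XXXX
iteration 3: XXXX____XXXXXXXXXXX
iteration 4: XXXX_XX_XXXXXXXXXXX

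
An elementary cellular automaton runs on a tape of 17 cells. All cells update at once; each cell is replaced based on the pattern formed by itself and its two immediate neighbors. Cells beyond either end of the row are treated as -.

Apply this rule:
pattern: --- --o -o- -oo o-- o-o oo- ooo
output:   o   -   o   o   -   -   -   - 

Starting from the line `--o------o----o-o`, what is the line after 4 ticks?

o-o-oooo-o-oo-o-o
o-o-o----o-o--o-o
o-o-o-oo-o-o--o-o
o-o-o-o--o-o--o-o

o-o-o-o--o-o--o-o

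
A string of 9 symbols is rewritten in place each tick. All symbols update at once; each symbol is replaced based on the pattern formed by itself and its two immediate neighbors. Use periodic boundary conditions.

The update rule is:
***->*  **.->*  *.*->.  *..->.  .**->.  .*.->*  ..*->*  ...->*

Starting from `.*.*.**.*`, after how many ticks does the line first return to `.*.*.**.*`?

2

.*.*..*.*
.*.*.**.*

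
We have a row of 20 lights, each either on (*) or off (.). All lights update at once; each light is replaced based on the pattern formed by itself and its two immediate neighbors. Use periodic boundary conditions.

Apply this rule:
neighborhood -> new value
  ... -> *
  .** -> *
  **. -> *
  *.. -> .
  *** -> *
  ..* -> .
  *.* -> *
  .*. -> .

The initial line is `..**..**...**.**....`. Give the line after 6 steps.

*.**..**.*.*****.***
****..***.**********
****..**************
****..**************  (fixed point — unchanged through step 6)

****..**************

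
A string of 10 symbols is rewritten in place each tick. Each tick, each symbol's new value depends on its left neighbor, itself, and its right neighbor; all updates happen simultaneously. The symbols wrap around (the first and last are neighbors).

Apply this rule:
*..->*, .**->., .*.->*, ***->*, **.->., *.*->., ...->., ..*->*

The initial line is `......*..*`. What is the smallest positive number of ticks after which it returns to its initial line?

*....*****
.*..*.****
.****..**.
*.**.**..*
.......**.
......*..*

6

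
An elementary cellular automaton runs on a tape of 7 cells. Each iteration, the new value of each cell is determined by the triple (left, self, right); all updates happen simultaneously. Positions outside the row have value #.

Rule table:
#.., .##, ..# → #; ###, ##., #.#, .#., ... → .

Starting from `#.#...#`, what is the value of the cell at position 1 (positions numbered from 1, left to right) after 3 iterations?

.

...#.##
#.#..#.
...##..
position 1 holds .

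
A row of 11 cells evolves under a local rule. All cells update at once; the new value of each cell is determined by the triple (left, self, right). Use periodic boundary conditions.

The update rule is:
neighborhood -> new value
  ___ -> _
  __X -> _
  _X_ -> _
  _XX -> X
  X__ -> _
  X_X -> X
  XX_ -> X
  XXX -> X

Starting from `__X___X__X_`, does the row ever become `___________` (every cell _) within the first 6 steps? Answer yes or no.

step 1: ___________
all cells are _ at step 1

yes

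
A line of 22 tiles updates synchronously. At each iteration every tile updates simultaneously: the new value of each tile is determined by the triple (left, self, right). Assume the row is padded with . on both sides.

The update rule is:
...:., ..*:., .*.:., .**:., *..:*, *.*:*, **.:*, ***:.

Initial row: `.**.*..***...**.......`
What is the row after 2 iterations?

..**.*...**...**......
...**.*...**...**.....

...**.*...**...**.....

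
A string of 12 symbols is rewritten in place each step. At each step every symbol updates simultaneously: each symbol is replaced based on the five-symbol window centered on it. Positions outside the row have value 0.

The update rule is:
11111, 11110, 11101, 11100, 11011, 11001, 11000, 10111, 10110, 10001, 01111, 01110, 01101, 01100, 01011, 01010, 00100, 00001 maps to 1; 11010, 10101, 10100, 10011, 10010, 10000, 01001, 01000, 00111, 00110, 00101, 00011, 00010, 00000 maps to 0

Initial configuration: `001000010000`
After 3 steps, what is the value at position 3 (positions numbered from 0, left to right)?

101001010000
010000100000
010010100000
position 3 holds 0

0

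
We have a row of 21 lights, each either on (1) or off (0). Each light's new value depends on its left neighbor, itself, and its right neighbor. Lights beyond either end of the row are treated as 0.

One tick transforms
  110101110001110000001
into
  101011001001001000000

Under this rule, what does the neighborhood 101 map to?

At position 2 the neighborhood is 101; the next row has 1 there.

1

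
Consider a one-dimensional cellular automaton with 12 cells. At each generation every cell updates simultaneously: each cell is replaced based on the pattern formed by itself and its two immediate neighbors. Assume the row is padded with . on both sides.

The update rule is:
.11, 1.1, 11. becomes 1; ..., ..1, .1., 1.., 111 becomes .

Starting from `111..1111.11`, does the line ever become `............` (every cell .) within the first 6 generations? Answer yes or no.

yes

generation 1: 1.1..1..1111
generation 2: .1......1..1
generation 3: ............
all cells are . at generation 3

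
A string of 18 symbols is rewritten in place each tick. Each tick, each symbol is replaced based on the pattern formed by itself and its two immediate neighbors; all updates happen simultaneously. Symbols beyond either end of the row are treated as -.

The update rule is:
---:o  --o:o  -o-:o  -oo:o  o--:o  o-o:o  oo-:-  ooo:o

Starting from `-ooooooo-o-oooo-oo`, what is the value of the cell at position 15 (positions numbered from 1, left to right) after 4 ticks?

-

ooooooo-oooooo-oo-
oooooo-oooooo-oo-o
ooooo-oooooo-oo-oo
oooo-oooooo-oo-oo-
position 15 holds -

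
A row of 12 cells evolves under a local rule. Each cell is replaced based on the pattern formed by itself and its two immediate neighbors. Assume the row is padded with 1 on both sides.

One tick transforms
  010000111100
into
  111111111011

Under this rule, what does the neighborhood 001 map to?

At position 5 the neighborhood is 001; the next row has 1 there.

1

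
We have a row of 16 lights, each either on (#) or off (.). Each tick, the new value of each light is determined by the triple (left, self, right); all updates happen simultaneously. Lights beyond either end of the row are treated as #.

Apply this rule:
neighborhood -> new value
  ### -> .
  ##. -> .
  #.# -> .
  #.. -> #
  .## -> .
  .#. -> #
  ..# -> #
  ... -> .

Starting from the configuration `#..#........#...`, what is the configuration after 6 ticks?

.#....####....#.

tick 1: .####......###.#
tick 2: .....#....#.....
tick 3: #...###..###...#
tick 4: .#.#...##...#.#.
tick 5: .#.##.#..#.##.#.
tick 6: .#....####....#.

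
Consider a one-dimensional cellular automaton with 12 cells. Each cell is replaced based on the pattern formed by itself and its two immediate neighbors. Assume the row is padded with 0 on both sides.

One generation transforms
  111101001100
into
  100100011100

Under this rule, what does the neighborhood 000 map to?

0

At position 11 the neighborhood is 000; the next row has 0 there.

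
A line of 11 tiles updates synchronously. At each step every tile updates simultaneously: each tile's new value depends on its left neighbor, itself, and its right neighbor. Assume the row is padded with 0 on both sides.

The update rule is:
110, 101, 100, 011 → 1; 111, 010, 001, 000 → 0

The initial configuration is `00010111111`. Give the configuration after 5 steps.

00000100110

00001100001
00001110000
00001011000
00000111100
00000100110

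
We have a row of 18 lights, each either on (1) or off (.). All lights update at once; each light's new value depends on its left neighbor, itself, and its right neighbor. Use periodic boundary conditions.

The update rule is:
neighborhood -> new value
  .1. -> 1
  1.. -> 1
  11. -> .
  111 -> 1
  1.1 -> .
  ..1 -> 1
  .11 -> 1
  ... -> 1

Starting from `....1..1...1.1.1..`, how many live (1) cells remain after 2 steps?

15

111111111111.1.111
11111111111..1.111
count of 1: 15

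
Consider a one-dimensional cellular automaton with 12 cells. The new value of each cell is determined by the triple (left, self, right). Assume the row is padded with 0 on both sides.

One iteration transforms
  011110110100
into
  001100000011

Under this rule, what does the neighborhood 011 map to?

At position 1 the neighborhood is 011; the next row has 0 there.

0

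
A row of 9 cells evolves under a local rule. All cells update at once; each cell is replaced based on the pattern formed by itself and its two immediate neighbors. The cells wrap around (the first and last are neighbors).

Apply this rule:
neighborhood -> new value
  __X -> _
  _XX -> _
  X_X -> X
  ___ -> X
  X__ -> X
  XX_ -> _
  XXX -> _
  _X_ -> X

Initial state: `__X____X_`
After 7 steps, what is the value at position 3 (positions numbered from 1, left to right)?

X

X_XXXX_XX
_X____X__
_XXXX_XXX
X____X___
XXXX_XXX_
____X___X
XXX_XXX_X
position 3 holds X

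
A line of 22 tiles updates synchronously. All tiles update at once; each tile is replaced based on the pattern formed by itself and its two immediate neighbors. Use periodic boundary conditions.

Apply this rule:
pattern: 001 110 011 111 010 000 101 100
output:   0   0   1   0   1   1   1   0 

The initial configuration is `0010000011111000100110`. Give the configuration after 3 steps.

1010111010000010100100
1111100110111011100100
1000000101100110000100

1000000101100110000100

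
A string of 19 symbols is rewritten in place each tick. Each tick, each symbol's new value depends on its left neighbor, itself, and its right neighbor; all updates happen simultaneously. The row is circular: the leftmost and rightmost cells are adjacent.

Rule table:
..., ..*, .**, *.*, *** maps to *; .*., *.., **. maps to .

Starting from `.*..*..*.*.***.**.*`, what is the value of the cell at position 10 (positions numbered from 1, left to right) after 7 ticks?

*

*..*..*.*.***.**.*.
..*..*.*.***.**.*.*
.*..*.*.***.**.*.*.
*..*.*.***.**.*.*..
..*.*.***.**.*.*..*
.*.*.***.**.*.*..*.
*.*.***.**.*.*..*..
position 10 holds *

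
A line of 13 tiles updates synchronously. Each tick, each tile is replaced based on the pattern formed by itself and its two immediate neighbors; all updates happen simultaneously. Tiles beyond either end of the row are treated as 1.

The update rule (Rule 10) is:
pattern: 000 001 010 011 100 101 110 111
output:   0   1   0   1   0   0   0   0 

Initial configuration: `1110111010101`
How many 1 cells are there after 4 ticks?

0000100000001
0001000000011
0010000000110
0100000001100
count of 1: 3

3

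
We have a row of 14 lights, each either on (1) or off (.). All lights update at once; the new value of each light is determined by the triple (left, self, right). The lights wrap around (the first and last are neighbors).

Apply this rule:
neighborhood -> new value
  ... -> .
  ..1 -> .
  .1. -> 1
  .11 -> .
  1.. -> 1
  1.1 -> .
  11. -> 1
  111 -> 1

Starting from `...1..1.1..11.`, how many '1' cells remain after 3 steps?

...11.1.11..11
1...1.1..11..1
11..1.11..11..
count of 1: 7

7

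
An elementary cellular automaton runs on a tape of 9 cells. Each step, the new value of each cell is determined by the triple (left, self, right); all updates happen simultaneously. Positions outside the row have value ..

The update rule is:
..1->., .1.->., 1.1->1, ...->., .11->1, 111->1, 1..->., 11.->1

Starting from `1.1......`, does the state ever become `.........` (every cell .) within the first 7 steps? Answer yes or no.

yes

step 1: .1.......
step 2: .........
all cells are . at step 2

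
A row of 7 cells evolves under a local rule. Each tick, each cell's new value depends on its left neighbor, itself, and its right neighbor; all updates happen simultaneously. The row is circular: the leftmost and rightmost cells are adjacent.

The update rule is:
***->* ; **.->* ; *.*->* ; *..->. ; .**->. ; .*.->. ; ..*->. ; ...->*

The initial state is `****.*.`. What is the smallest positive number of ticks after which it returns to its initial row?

.****.*
*.****.
.*.****
*.*.***
**.*.**
***.*.*
****.*.

7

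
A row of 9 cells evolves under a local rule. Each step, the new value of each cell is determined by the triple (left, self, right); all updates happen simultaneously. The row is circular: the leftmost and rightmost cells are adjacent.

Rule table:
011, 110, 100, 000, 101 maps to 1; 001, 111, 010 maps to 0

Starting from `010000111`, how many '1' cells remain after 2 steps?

7

101110101
111011011
count of 1: 7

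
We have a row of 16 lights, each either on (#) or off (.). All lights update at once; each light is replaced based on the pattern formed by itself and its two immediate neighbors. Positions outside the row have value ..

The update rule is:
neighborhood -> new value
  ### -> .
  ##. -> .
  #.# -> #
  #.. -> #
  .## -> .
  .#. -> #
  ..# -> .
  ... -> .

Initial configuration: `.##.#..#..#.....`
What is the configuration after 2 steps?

......#..#..#...

...###.##.##....
......#..#..#...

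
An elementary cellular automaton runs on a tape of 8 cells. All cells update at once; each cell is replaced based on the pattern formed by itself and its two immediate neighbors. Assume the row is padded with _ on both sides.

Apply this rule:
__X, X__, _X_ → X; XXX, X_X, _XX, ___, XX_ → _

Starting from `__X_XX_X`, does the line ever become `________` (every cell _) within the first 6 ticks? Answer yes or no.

tick 1: _XX____X
tick 2: X__X__XX
tick 3: XXXXXX__
tick 4: ______X_
tick 5: _____XXX
tick 6: ____X___
tick 6 is ____X___, still not uniform _

no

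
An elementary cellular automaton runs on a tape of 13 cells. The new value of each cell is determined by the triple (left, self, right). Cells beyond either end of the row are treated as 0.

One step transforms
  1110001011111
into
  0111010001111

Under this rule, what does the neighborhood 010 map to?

0

At position 6 the neighborhood is 010; the next row has 0 there.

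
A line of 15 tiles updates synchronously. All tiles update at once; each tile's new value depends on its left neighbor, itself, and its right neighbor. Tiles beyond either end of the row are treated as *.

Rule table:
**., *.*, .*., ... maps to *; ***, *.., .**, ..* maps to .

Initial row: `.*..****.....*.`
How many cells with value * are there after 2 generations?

8

generation 1: **.....*.***.**
generation 2: .*.***.**..**..
count of *: 8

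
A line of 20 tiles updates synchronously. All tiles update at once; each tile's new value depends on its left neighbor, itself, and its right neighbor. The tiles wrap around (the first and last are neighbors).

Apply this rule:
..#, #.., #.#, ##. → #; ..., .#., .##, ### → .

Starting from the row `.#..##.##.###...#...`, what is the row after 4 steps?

##.#.##.###.##.##.#.

step 1: #.##.##.##..##.#.#..
step 2: .#.##.##.###.##.#.##
step 3: #.#.##.##..##.##.#.#
step 4: ##.#.##.###.##.##.#.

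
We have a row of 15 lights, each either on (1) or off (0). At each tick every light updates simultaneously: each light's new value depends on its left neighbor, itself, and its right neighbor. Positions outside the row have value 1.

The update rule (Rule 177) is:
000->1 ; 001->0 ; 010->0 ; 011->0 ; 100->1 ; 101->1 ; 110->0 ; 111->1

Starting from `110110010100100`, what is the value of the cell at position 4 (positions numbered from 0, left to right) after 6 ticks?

0

101001001010010
010100100101001
101010010010100
010101001001010
101010100100101
010101010010010
position 4 holds 0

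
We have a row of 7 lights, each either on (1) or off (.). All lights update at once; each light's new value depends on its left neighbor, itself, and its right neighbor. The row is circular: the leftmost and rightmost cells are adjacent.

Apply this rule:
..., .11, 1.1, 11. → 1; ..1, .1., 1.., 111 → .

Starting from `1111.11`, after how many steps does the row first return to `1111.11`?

14

step 1: ...111.
step 2: 11.1.1.
step 3: 111.1.1
step 4: ..11.11
step 5: ..11111
step 6: ..1...1
step 7: ....1..
step 8: 111...1
step 9: ..1.1.1
step 10: ...1.1.
step 11: 11..1..
step 12: 11.....
step 13: 11.111.
step 14: 1111.11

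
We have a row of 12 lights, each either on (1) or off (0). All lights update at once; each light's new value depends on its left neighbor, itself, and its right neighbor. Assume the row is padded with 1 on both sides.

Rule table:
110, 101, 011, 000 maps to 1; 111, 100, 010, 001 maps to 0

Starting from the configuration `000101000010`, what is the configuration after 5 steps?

step 1: 010010011001
step 2: 100000011001
step 3: 101111011001
step 4: 111001111001
step 5: 001001001001

001001001001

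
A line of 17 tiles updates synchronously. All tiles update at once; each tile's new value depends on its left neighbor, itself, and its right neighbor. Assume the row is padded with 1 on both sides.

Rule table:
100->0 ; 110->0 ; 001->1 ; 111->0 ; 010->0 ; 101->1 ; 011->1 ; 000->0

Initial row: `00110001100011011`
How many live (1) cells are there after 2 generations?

9

01100011000110110
11000110001101101
count of 1: 9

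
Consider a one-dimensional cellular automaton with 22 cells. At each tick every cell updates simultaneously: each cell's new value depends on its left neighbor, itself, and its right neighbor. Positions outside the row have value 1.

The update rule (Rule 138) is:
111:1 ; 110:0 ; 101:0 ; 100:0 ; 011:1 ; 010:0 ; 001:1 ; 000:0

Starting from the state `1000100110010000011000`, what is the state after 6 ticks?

0001001100100000110001
0010011001000001100011
0100110010000011000111
0001100100000110001111
0011001000001100011111
0110010000011000111111

0110010000011000111111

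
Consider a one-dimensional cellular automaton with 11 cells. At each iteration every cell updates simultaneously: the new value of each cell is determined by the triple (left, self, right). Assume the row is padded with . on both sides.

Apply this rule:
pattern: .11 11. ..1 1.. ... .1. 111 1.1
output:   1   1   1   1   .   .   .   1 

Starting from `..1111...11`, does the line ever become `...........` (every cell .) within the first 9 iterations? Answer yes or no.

.11..11.111
111111111.1
1.......11.
.1.....1111
1.1...11..1
.1.1.11111.
1.1.11...11
.1.1111.111
1.11..111.1
iteration 9 is 1.11..111.1, still not uniform .

no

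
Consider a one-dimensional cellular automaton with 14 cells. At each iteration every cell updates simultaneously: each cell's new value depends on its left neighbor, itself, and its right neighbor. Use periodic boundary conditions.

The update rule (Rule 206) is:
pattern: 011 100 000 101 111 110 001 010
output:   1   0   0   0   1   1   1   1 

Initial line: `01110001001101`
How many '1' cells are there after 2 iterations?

10

iteration 1: 01110011011101
iteration 2: 01110111011101
count of 1: 10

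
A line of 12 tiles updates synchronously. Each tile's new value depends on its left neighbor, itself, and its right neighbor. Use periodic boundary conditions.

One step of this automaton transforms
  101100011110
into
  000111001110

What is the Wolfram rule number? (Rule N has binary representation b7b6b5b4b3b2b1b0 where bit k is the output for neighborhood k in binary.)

position 8: 111 → 1  (bit 7 = 1)
position 3: 110 → 1  (bit 6 = 1)
position 1: 101 → 0  (bit 5 = 0)
position 4: 100 → 1  (bit 4 = 1)
position 2: 011 → 0  (bit 3 = 0)
position 0: 010 → 0  (bit 2 = 0)
position 6: 001 → 0  (bit 1 = 0)
position 5: 000 → 1  (bit 0 = 1)
bits b7..b0 = 11010001 = 209

209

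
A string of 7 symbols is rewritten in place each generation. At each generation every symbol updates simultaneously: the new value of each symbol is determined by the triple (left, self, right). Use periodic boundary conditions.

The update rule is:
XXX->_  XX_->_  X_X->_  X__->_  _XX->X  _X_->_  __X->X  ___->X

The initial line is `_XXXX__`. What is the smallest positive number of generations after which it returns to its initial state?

14

XX____X
___XXXX
_XXX___
XX___XX
___XXX_
XXXX___
X____XX
__XXXX_
XXX____
X___XXX
__XXX__
XXX___X
____XXX
_XXXX__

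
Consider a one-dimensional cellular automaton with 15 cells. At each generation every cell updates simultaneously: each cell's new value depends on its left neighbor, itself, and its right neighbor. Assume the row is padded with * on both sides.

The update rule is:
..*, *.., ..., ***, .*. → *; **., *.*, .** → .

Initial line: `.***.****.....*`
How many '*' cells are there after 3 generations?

12

..*...**.*****.
******....***..
*****.****.*.**
count of *: 12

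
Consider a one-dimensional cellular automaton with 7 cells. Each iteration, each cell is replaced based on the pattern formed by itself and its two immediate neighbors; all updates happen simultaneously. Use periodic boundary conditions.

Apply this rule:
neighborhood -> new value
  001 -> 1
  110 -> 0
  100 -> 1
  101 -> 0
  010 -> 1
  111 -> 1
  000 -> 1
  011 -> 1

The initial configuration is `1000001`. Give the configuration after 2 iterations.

iteration 1: 0111111
iteration 2: 0111110

0111110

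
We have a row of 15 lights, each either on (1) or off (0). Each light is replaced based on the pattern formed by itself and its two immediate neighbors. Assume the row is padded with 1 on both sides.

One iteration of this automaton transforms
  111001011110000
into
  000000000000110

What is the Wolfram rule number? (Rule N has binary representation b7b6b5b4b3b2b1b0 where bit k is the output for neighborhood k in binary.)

1

position 0: 111 → 0  (bit 7 = 0)
position 2: 110 → 0  (bit 6 = 0)
position 6: 101 → 0  (bit 5 = 0)
position 3: 100 → 0  (bit 4 = 0)
position 7: 011 → 0  (bit 3 = 0)
position 5: 010 → 0  (bit 2 = 0)
position 4: 001 → 0  (bit 1 = 0)
position 12: 000 → 1  (bit 0 = 1)
bits b7..b0 = 00000001 = 1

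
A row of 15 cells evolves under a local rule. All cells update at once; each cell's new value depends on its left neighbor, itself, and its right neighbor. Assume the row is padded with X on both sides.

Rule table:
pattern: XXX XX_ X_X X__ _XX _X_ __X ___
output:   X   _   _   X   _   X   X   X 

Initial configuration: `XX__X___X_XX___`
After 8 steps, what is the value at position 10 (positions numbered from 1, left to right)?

X_XXXXXXX___XXX
___XXXXX_XXX_XX
XXX_XXX___X___X
XX___X_XXXXXXX_
X_XXXX__XXXXX__
___XX_XX_XXX_XX
XXX_______X___X
XX_XXXXXXXXXXX_
position 10 holds X

X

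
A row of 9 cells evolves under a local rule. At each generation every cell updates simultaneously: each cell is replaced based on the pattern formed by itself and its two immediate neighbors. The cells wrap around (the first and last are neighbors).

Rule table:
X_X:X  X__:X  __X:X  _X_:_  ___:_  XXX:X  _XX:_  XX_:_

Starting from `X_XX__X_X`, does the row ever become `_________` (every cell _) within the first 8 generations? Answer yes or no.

_X__XX_X_
X_XX__X_X  (repeats generation 0; period 2)
generation 8: X_XX__X_X
generation 8 is X_XX__X_X, still not uniform _

no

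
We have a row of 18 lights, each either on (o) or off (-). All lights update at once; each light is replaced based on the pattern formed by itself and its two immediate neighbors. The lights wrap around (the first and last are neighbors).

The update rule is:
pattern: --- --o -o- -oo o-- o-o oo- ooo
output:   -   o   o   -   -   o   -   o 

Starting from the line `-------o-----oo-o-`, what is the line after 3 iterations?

------oo----o--oo-
-----o-----oo-o---
----oo----o--oo---

----oo----o--oo---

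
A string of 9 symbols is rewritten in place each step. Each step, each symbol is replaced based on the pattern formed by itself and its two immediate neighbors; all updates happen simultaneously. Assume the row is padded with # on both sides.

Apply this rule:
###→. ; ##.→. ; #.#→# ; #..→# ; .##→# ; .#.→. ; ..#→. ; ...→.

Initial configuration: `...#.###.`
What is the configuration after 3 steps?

step 1: #...##..#
step 2: .#..#.#.#
step 3: #.#..#.##

#.#..#.##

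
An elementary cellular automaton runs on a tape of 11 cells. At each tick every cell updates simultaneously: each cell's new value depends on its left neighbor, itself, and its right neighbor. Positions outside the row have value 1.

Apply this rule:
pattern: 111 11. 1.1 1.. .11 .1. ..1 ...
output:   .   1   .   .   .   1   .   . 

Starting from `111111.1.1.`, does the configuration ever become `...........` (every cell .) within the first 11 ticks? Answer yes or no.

no

tick 1: .....1.1.1.
tick 2: .....1.1.1.  (fixed point — unchanged through tick 11)
tick 11 is .....1.1.1., still not uniform .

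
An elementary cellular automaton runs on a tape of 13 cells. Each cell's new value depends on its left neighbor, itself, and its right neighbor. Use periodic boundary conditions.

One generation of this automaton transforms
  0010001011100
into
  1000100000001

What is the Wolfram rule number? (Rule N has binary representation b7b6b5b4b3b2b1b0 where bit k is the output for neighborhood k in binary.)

position 9: 111 → 0  (bit 7 = 0)
position 10: 110 → 0  (bit 6 = 0)
position 7: 101 → 0  (bit 5 = 0)
position 3: 100 → 0  (bit 4 = 0)
position 8: 011 → 0  (bit 3 = 0)
position 2: 010 → 0  (bit 2 = 0)
position 1: 001 → 0  (bit 1 = 0)
position 0: 000 → 1  (bit 0 = 1)
bits b7..b0 = 00000001 = 1

1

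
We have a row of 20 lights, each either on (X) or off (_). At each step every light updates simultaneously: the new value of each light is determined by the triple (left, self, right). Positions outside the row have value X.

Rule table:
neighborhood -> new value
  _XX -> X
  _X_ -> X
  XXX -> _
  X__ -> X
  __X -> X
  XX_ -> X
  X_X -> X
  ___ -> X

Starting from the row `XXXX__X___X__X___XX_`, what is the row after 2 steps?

XXXX________________

___XXXXXXXXXXXXXXXXX
XXXX________________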